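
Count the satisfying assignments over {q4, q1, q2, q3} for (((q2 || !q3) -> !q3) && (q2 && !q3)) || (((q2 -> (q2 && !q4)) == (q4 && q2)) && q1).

4

Initial set: {((((q2 || !q3) -> !q3) && (q2 && !q3)) || (((q2 -> (q2 && !q4)) == (q4 && q2)) && q1))}.
((((q2 || !q3) -> !q3) && (q2 && !q3)) || (((q2 -> (q2 && !q4)) == (q4 && q2)) && q1)): β-rule — branch into (((q2 || !q3) -> !q3) && (q2 && !q3))  //  (((q2 -> (q2 && !q4)) == (q4 && q2)) && q1).
  branch 1 (add (((q2 || !q3) -> !q3) && (q2 && !q3))):
    (((q2 || !q3) -> !q3) && (q2 && !q3)): α-rule — add ((q2 || !q3) -> !q3), (q2 && !q3).
    (q2 && !q3): α-rule — add q2, !q3.
    ((q2 || !q3) -> !q3): β-rule — branch into !(q2 || !q3)  //  !q3.
      branch 1.1 (add !(q2 || !q3)):
        !(q2 || !q3): α-rule — add !q2, !!q3.
        × closes — contains both q2 and !q2.
      branch 1.2 (add !q3):
        ○ open, literals {q2=T, q3=F}.
  branch 2 (add (((q2 -> (q2 && !q4)) == (q4 && q2)) && q1)):
    (((q2 -> (q2 && !q4)) == (q4 && q2)) && q1): α-rule — add ((q2 -> (q2 && !q4)) == (q4 && q2)), q1.
    ((q2 -> (q2 && !q4)) == (q4 && q2)): β-rule — branch into (q2 -> (q2 && !q4)), (q4 && q2)  //  !(q2 -> (q2 && !q4)), !(q4 && q2).
      branch 2.1 (add (q2 -> (q2 && !q4)), (q4 && q2)):
        (q4 && q2): α-rule — add q4, q2.
        (q2 -> (q2 && !q4)): β-rule — branch into !q2  //  (q2 && !q4).
          branch 2.1.1 (add !q2):
            × closes — contains both q2 and !q2.
          branch 2.1.2 (add (q2 && !q4)):
            (q2 && !q4): α-rule — add q2, !q4.
            × closes — contains both q4 and !q4.
      branch 2.2 (add !(q2 -> (q2 && !q4)), !(q4 && q2)):
        !(q2 -> (q2 && !q4)): α-rule — add q2, !(q2 && !q4).
        !(q4 && q2): β-rule — branch into !q4  //  !q2.
          branch 2.2.1 (add !q4):
            !(q2 && !q4): β-rule — branch into !q2  //  !!q4.
              branch 2.2.1.1 (add !q2):
                × closes — contains both q2 and !q2.
              branch 2.2.1.2 (add !!q4):
                × closes — contains both q4 and !q4.
          branch 2.2.2 (add !q2):
            × closes — contains both q2 and !q2.
6 branches closed, 1 open.
Each open branch fixes some atoms; the unmentioned ones are free. Counting distinct full assignments: branch {q2=T, q3=F} (q4, q1) contributes 4 new. Total: 4.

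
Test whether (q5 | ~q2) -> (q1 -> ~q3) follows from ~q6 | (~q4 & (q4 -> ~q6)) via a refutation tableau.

Initial set: {(~q6 | (~q4 & (q4 -> ~q6))); ~((q5 | ~q2) -> (q1 -> ~q3))}.
~((q5 | ~q2) -> (q1 -> ~q3)): α-rule — add (q5 | ~q2), ~(q1 -> ~q3).
~(q1 -> ~q3): α-rule — add q1, ~~q3.
(~q6 | (~q4 & (q4 -> ~q6))): β-rule — branch into ~q6  //  (~q4 & (q4 -> ~q6)).
  branch 1 (add ~q6):
    (q5 | ~q2): β-rule — branch into q5  //  ~q2.
      branch 1.1 (add q5):
        ○ open, literals {q1=1, q3=1, q5=1, q6=0}.
      branch 1.2 (add ~q2):
        ○ open, literals {q1=1, q2=0, q3=1, q6=0}.
  branch 2 (add (~q4 & (q4 -> ~q6))):
    (~q4 & (q4 -> ~q6)): α-rule — add ~q4, (q4 -> ~q6).
    (q5 | ~q2): β-rule — branch into q5  //  ~q2.
      branch 2.1 (add q5):
        (q4 -> ~q6): β-rule — branch into ~q4  //  ~q6.
          branch 2.1.1 (add ~q4):
            ○ open, literals {q1=1, q3=1, q4=0, q5=1}.
          branch 2.1.2 (add ~q6):
            ○ open, literals {q1=1, q3=1, q4=0, q5=1, q6=0}.
      branch 2.2 (add ~q2):
        (q4 -> ~q6): β-rule — branch into ~q4  //  ~q6.
          branch 2.2.1 (add ~q4):
            ○ open, literals {q1=1, q2=0, q3=1, q4=0}.
          branch 2.2.2 (add ~q6):
            ○ open, literals {q1=1, q2=0, q3=1, q4=0, q6=0}.
0 branches closed, 6 open.
An open branch gives a countermodel: q1=1, q3=1, q5=1, q6=0 (unmentioned atoms arbitrary); the premises hold there but the conclusion fails.

No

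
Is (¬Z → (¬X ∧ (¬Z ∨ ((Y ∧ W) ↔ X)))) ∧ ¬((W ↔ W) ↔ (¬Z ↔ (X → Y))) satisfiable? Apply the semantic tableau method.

Initial set: {((¬Z → (¬X ∧ (¬Z ∨ ((Y ∧ W) ↔ X)))) ∧ ¬((W ↔ W) ↔ (¬Z ↔ (X → Y))))}.
((¬Z → (¬X ∧ (¬Z ∨ ((Y ∧ W) ↔ X)))) ∧ ¬((W ↔ W) ↔ (¬Z ↔ (X → Y)))): α-rule — add (¬Z → (¬X ∧ (¬Z ∨ ((Y ∧ W) ↔ X)))), ¬((W ↔ W) ↔ (¬Z ↔ (X → Y))).
(¬Z → (¬X ∧ (¬Z ∨ ((Y ∧ W) ↔ X)))): β-rule — branch into ¬¬Z  //  (¬X ∧ (¬Z ∨ ((Y ∧ W) ↔ X))).
  branch 1 (add ¬¬Z):
    ¬((W ↔ W) ↔ (¬Z ↔ (X → Y))): β-rule — branch into (W ↔ W), ¬(¬Z ↔ (X → Y))  //  ¬(W ↔ W), (¬Z ↔ (X → Y)).
      branch 1.1 (add (W ↔ W), ¬(¬Z ↔ (X → Y))):
        (W ↔ W): β-rule — branch into W, W  //  ¬W, ¬W.
          branch 1.1.1 (add W, W):
            ¬(¬Z ↔ (X → Y)): β-rule — branch into ¬Z, ¬(X → Y)  //  ¬¬Z, (X → Y).
              branch 1.1.1.1 (add ¬Z, ¬(X → Y)):
                × closes — contains both Z and ¬Z.
              branch 1.1.1.2 (add ¬¬Z, (X → Y)):
                (X → Y): β-rule — branch into ¬X  //  Y.
                  branch 1.1.1.2.1 (add ¬X):
                    ○ open, literals {W=true, X=false, Z=true}.
                  branch 1.1.1.2.2 (add Y):
                    ○ open, literals {W=true, Y=true, Z=true}.
          branch 1.1.2 (add ¬W, ¬W):
            ¬(¬Z ↔ (X → Y)): β-rule — branch into ¬Z, ¬(X → Y)  //  ¬¬Z, (X → Y).
              branch 1.1.2.1 (add ¬Z, ¬(X → Y)):
                × closes — contains both Z and ¬Z.
              branch 1.1.2.2 (add ¬¬Z, (X → Y)):
                (X → Y): β-rule — branch into ¬X  //  Y.
                  branch 1.1.2.2.1 (add ¬X):
                    ○ open, literals {W=false, X=false, Z=true}.
                  branch 1.1.2.2.2 (add Y):
                    ○ open, literals {W=false, Y=true, Z=true}.
      branch 1.2 (add ¬(W ↔ W), (¬Z ↔ (X → Y))):
        ¬(W ↔ W): β-rule — branch into W, ¬W  //  ¬W, W.
          branch 1.2.1 (add W, ¬W):
            × closes — contains both W and ¬W.
          branch 1.2.2 (add ¬W, W):
            × closes — contains both W and ¬W.
  branch 2 (add (¬X ∧ (¬Z ∨ ((Y ∧ W) ↔ X)))):
    (¬X ∧ (¬Z ∨ ((Y ∧ W) ↔ X))): α-rule — add ¬X, (¬Z ∨ ((Y ∧ W) ↔ X)).
    ¬((W ↔ W) ↔ (¬Z ↔ (X → Y))): β-rule — branch into (W ↔ W), ¬(¬Z ↔ (X → Y))  //  ¬(W ↔ W), (¬Z ↔ (X → Y)).
      branch 2.1 (add (W ↔ W), ¬(¬Z ↔ (X → Y))):
        (¬Z ∨ ((Y ∧ W) ↔ X)): β-rule — branch into ¬Z  //  ((Y ∧ W) ↔ X).
          branch 2.1.1 (add ¬Z):
            (W ↔ W): β-rule — branch into W, W  //  ¬W, ¬W.
              branch 2.1.1.1 (add W, W):
                ¬(¬Z ↔ (X → Y)): β-rule — branch into ¬Z, ¬(X → Y)  //  ¬¬Z, (X → Y).
                  branch 2.1.1.1.1 (add ¬Z, ¬(X → Y)):
                    ¬(X → Y): α-rule — add X, ¬Y.
                    × closes — contains both X and ¬X.
                  branch 2.1.1.1.2 (add ¬¬Z, (X → Y)):
                    × closes — contains both Z and ¬Z.
              branch 2.1.1.2 (add ¬W, ¬W):
                ¬(¬Z ↔ (X → Y)): β-rule — branch into ¬Z, ¬(X → Y)  //  ¬¬Z, (X → Y).
                  branch 2.1.1.2.1 (add ¬Z, ¬(X → Y)):
                    ¬(X → Y): α-rule — add X, ¬Y.
                    × closes — contains both X and ¬X.
                  branch 2.1.1.2.2 (add ¬¬Z, (X → Y)):
                    × closes — contains both Z and ¬Z.
          branch 2.1.2 (add ((Y ∧ W) ↔ X)):
            (W ↔ W): β-rule — branch into W, W  //  ¬W, ¬W.
              branch 2.1.2.1 (add W, W):
                ¬(¬Z ↔ (X → Y)): β-rule — branch into ¬Z, ¬(X → Y)  //  ¬¬Z, (X → Y).
                  branch 2.1.2.1.1 (add ¬Z, ¬(X → Y)):
                    ¬(X → Y): α-rule — add X, ¬Y.
                    × closes — contains both X and ¬X.
                  branch 2.1.2.1.2 (add ¬¬Z, (X → Y)):
                    ((Y ∧ W) ↔ X): β-rule — branch into (Y ∧ W), X  //  ¬(Y ∧ W), ¬X.
                      branch 2.1.2.1.2.1 (add (Y ∧ W), X):
                        × closes — contains both X and ¬X.
                      branch 2.1.2.1.2.2 (add ¬(Y ∧ W), ¬X):
                        (X → Y): β-rule — branch into ¬X  //  Y.
                          branch 2.1.2.1.2.2.1 (add ¬X):
                            ¬(Y ∧ W): β-rule — branch into ¬Y  //  ¬W.
                              branch 2.1.2.1.2.2.1.1 (add ¬Y):
                                ○ open, literals {W=true, X=false, Y=false, Z=true}.
                              branch 2.1.2.1.2.2.1.2 (add ¬W):
                                × closes — contains both W and ¬W.
                          branch 2.1.2.1.2.2.2 (add Y):
                            ¬(Y ∧ W): β-rule — branch into ¬Y  //  ¬W.
                              branch 2.1.2.1.2.2.2.1 (add ¬Y):
                                × closes — contains both Y and ¬Y.
                              branch 2.1.2.1.2.2.2.2 (add ¬W):
                                × closes — contains both W and ¬W.
              branch 2.1.2.2 (add ¬W, ¬W):
                ¬(¬Z ↔ (X → Y)): β-rule — branch into ¬Z, ¬(X → Y)  //  ¬¬Z, (X → Y).
                  branch 2.1.2.2.1 (add ¬Z, ¬(X → Y)):
                    ¬(X → Y): α-rule — add X, ¬Y.
                    × closes — contains both X and ¬X.
                  branch 2.1.2.2.2 (add ¬¬Z, (X → Y)):
                    ((Y ∧ W) ↔ X): β-rule — branch into (Y ∧ W), X  //  ¬(Y ∧ W), ¬X.
                      branch 2.1.2.2.2.1 (add (Y ∧ W), X):
                        × closes — contains both X and ¬X.
                      branch 2.1.2.2.2.2 (add ¬(Y ∧ W), ¬X):
                        (X → Y): β-rule — branch into ¬X  //  Y.
                          branch 2.1.2.2.2.2.1 (add ¬X):
                            ¬(Y ∧ W): β-rule — branch into ¬Y  //  ¬W.
                              branch 2.1.2.2.2.2.1.1 (add ¬Y):
                                ○ open, literals {W=false, X=false, Y=false, Z=true}.
                              branch 2.1.2.2.2.2.1.2 (add ¬W):
                                ○ open, literals {W=false, X=false, Z=true}.
                          branch 2.1.2.2.2.2.2 (add Y):
                            ¬(Y ∧ W): β-rule — branch into ¬Y  //  ¬W.
                              branch 2.1.2.2.2.2.2.1 (add ¬Y):
                                × closes — contains both Y and ¬Y.
                              branch 2.1.2.2.2.2.2.2 (add ¬W):
                                ○ open, literals {W=false, X=false, Y=true, Z=true}.
      branch 2.2 (add ¬(W ↔ W), (¬Z ↔ (X → Y))):
        (¬Z ∨ ((Y ∧ W) ↔ X)): β-rule — branch into ¬Z  //  ((Y ∧ W) ↔ X).
          branch 2.2.1 (add ¬Z):
            ¬(W ↔ W): β-rule — branch into W, ¬W  //  ¬W, W.
              branch 2.2.1.1 (add W, ¬W):
                × closes — contains both W and ¬W.
              branch 2.2.1.2 (add ¬W, W):
                × closes — contains both W and ¬W.
          branch 2.2.2 (add ((Y ∧ W) ↔ X)):
            ¬(W ↔ W): β-rule — branch into W, ¬W  //  ¬W, W.
              branch 2.2.2.1 (add W, ¬W):
                × closes — contains both W and ¬W.
              branch 2.2.2.2 (add ¬W, W):
                × closes — contains both W and ¬W.
20 branches closed, 8 open.
An open branch gives a satisfying assignment: W=true, X=false, Z=true.

Satisfiable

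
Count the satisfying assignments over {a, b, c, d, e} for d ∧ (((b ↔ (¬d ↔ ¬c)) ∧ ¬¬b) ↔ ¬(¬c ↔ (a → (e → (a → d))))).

Initial set: {T (d ∧ (((b ↔ (¬d ↔ ¬c)) ∧ ¬¬b) ↔ ¬(¬c ↔ (a → (e → (a → d))))))}.
T (d ∧ (((b ↔ (¬d ↔ ¬c)) ∧ ¬¬b) ↔ ¬(¬c ↔ (a → (e → (a → d)))))): α-rule — add T d, T (((b ↔ (¬d ↔ ¬c)) ∧ ¬¬b) ↔ ¬(¬c ↔ (a → (e → (a → d))))).
T (((b ↔ (¬d ↔ ¬c)) ∧ ¬¬b) ↔ ¬(¬c ↔ (a → (e → (a → d))))): β-rule — branch into T ((b ↔ (¬d ↔ ¬c)) ∧ ¬¬b), T ¬(¬c ↔ (a → (e → (a → d))))  //  F ((b ↔ (¬d ↔ ¬c)) ∧ ¬¬b), F ¬(¬c ↔ (a → (e → (a → d)))).
  branch 1 (add T ((b ↔ (¬d ↔ ¬c)) ∧ ¬¬b), T ¬(¬c ↔ (a → (e → (a → d))))):
    T ((b ↔ (¬d ↔ ¬c)) ∧ ¬¬b): α-rule — add T (b ↔ (¬d ↔ ¬c)), T ¬¬b.
    T ¬¬b: drop double negation, giving T b.
    T ¬(¬c ↔ (a → (e → (a → d)))): β-rule — branch into T ¬c, F (a → (e → (a → d)))  //  F ¬c, T (a → (e → (a → d))).
      branch 1.1 (add T ¬c, F (a → (e → (a → d)))):
        F (a → (e → (a → d))): α-rule — add T a, F (e → (a → d)).
        F (e → (a → d)): α-rule — add T e, F (a → d).
        F (a → d): α-rule — add T a, F d.
        × closes — contains both d and ¬d.
      branch 1.2 (add F ¬c, T (a → (e → (a → d)))):
        T (b ↔ (¬d ↔ ¬c)): β-rule — branch into T b, T (¬d ↔ ¬c)  //  F b, F (¬d ↔ ¬c).
          branch 1.2.1 (add T b, T (¬d ↔ ¬c)):
            T (a → (e → (a → d))): β-rule — branch into F a  //  T (e → (a → d)).
              branch 1.2.1.1 (add F a):
                T (¬d ↔ ¬c): β-rule — branch into T ¬d, T ¬c  //  F ¬d, F ¬c.
                  branch 1.2.1.1.1 (add T ¬d, T ¬c):
                    × closes — contains both d and ¬d.
                  branch 1.2.1.1.2 (add F ¬d, F ¬c):
                    ○ open, literals {a=F, b=T, c=T, d=T}.
              branch 1.2.1.2 (add T (e → (a → d))):
                T (¬d ↔ ¬c): β-rule — branch into T ¬d, T ¬c  //  F ¬d, F ¬c.
                  branch 1.2.1.2.1 (add T ¬d, T ¬c):
                    × closes — contains both d and ¬d.
                  branch 1.2.1.2.2 (add F ¬d, F ¬c):
                    T (e → (a → d)): β-rule — branch into F e  //  T (a → d).
                      branch 1.2.1.2.2.1 (add F e):
                        ○ open, literals {b=T, c=T, d=T, e=F}.
                      branch 1.2.1.2.2.2 (add T (a → d)):
                        T (a → d): β-rule — branch into F a  //  T d.
                          branch 1.2.1.2.2.2.1 (add F a):
                            ○ open, literals {a=F, b=T, c=T, d=T}.
                          branch 1.2.1.2.2.2.2 (add T d):
                            ○ open, literals {b=T, c=T, d=T}.
          branch 1.2.2 (add F b, F (¬d ↔ ¬c)):
            × closes — contains both b and ¬b.
  branch 2 (add F ((b ↔ (¬d ↔ ¬c)) ∧ ¬¬b), F ¬(¬c ↔ (a → (e → (a → d))))):
    F ((b ↔ (¬d ↔ ¬c)) ∧ ¬¬b): β-rule — branch into F (b ↔ (¬d ↔ ¬c))  //  F ¬¬b.
      branch 2.1 (add F (b ↔ (¬d ↔ ¬c))):
        F ¬(¬c ↔ (a → (e → (a → d)))): β-rule — branch into T ¬c, T (a → (e → (a → d)))  //  F ¬c, F (a → (e → (a → d))).
          branch 2.1.1 (add T ¬c, T (a → (e → (a → d)))):
            F (b ↔ (¬d ↔ ¬c)): β-rule — branch into T b, F (¬d ↔ ¬c)  //  F b, T (¬d ↔ ¬c).
              branch 2.1.1.1 (add T b, F (¬d ↔ ¬c)):
                T (a → (e → (a → d))): β-rule — branch into F a  //  T (e → (a → d)).
                  branch 2.1.1.1.1 (add F a):
                    F (¬d ↔ ¬c): β-rule — branch into T ¬d, F ¬c  //  F ¬d, T ¬c.
                      branch 2.1.1.1.1.1 (add T ¬d, F ¬c):
                        × closes — contains both d and ¬d.
                      branch 2.1.1.1.1.2 (add F ¬d, T ¬c):
                        ○ open, literals {a=F, b=T, c=F, d=T}.
                  branch 2.1.1.1.2 (add T (e → (a → d))):
                    F (¬d ↔ ¬c): β-rule — branch into T ¬d, F ¬c  //  F ¬d, T ¬c.
                      branch 2.1.1.1.2.1 (add T ¬d, F ¬c):
                        × closes — contains both d and ¬d.
                      branch 2.1.1.1.2.2 (add F ¬d, T ¬c):
                        T (e → (a → d)): β-rule — branch into F e  //  T (a → d).
                          branch 2.1.1.1.2.2.1 (add F e):
                            ○ open, literals {b=T, c=F, d=T, e=F}.
                          branch 2.1.1.1.2.2.2 (add T (a → d)):
                            T (a → d): β-rule — branch into F a  //  T d.
                              branch 2.1.1.1.2.2.2.1 (add F a):
                                ○ open, literals {a=F, b=T, c=F, d=T}.
                              branch 2.1.1.1.2.2.2.2 (add T d):
                                ○ open, literals {b=T, c=F, d=T}.
              branch 2.1.1.2 (add F b, T (¬d ↔ ¬c)):
                T (a → (e → (a → d))): β-rule — branch into F a  //  T (e → (a → d)).
                  branch 2.1.1.2.1 (add F a):
                    T (¬d ↔ ¬c): β-rule — branch into T ¬d, T ¬c  //  F ¬d, F ¬c.
                      branch 2.1.1.2.1.1 (add T ¬d, T ¬c):
                        × closes — contains both d and ¬d.
                      branch 2.1.1.2.1.2 (add F ¬d, F ¬c):
                        × closes — contains both c and ¬c.
                  branch 2.1.1.2.2 (add T (e → (a → d))):
                    T (¬d ↔ ¬c): β-rule — branch into T ¬d, T ¬c  //  F ¬d, F ¬c.
                      branch 2.1.1.2.2.1 (add T ¬d, T ¬c):
                        × closes — contains both d and ¬d.
                      branch 2.1.1.2.2.2 (add F ¬d, F ¬c):
                        × closes — contains both c and ¬c.
          branch 2.1.2 (add F ¬c, F (a → (e → (a → d)))):
            F (a → (e → (a → d))): α-rule — add T a, F (e → (a → d)).
            F (e → (a → d)): α-rule — add T e, F (a → d).
            F (a → d): α-rule — add T a, F d.
            × closes — contains both d and ¬d.
      branch 2.2 (add F ¬¬b):
        F ¬¬b: drop double negation, giving F b.
        F ¬(¬c ↔ (a → (e → (a → d)))): β-rule — branch into T ¬c, T (a → (e → (a → d)))  //  F ¬c, F (a → (e → (a → d))).
          branch 2.2.1 (add T ¬c, T (a → (e → (a → d)))):
            T (a → (e → (a → d))): β-rule — branch into F a  //  T (e → (a → d)).
              branch 2.2.1.1 (add F a):
                ○ open, literals {a=F, b=F, c=F, d=T}.
              branch 2.2.1.2 (add T (e → (a → d))):
                T (e → (a → d)): β-rule — branch into F e  //  T (a → d).
                  branch 2.2.1.2.1 (add F e):
                    ○ open, literals {b=F, c=F, d=T, e=F}.
                  branch 2.2.1.2.2 (add T (a → d)):
                    T (a → d): β-rule — branch into F a  //  T d.
                      branch 2.2.1.2.2.1 (add F a):
                        ○ open, literals {a=F, b=F, c=F, d=T}.
                      branch 2.2.1.2.2.2 (add T d):
                        ○ open, literals {b=F, c=F, d=T}.
          branch 2.2.2 (add F ¬c, F (a → (e → (a → d)))):
            F (a → (e → (a → d))): α-rule — add T a, F (e → (a → d)).
            F (e → (a → d)): α-rule — add T e, F (a → d).
            F (a → d): α-rule — add T a, F d.
            × closes — contains both d and ¬d.
12 branches closed, 12 open.
Each open branch fixes some atoms; the unmentioned ones are free. Counting distinct full assignments: branch {a=F, b=T, c=T, d=T} (e) contributes 2 new; branch {b=T, c=T, d=T, e=F} (a) contributes 1 new; branch {a=F, b=T, c=T, d=T} (e) contributes 0 new; branch {b=T, c=T, d=T} (a, e) contributes 1 new; branch {a=F, b=T, c=F, d=T} (e) contributes 2 new; branch {b=T, c=F, d=T, e=F} (a) contributes 1 new; branch {a=F, b=T, c=F, d=T} (e) contributes 0 new; branch {b=T, c=F, d=T} (a, e) contributes 1 new; branch {a=F, b=F, c=F, d=T} (e) contributes 2 new; branch {b=F, c=F, d=T, e=F} (a) contributes 1 new; branch {a=F, b=F, c=F, d=T} (e) contributes 0 new; branch {b=F, c=F, d=T} (a, e) contributes 1 new. Total: 12.

12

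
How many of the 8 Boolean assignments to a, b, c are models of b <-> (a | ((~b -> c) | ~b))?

Initial set: {T (b <-> (a | ((~b -> c) | ~b)))}.
T (b <-> (a | ((~b -> c) | ~b))): β-rule — branch into T b, T (a | ((~b -> c) | ~b))  //  F b, F (a | ((~b -> c) | ~b)).
  branch 1 (add T b, T (a | ((~b -> c) | ~b))):
    T (a | ((~b -> c) | ~b)): β-rule — branch into T a  //  T ((~b -> c) | ~b).
      branch 1.1 (add T a):
        ○ open, literals {a=T, b=T}.
      branch 1.2 (add T ((~b -> c) | ~b)):
        T ((~b -> c) | ~b): β-rule — branch into T (~b -> c)  //  T ~b.
          branch 1.2.1 (add T (~b -> c)):
            T (~b -> c): β-rule — branch into F ~b  //  T c.
              branch 1.2.1.1 (add F ~b):
                ○ open, literals {b=T}.
              branch 1.2.1.2 (add T c):
                ○ open, literals {b=T, c=T}.
          branch 1.2.2 (add T ~b):
            × closes — contains both b and ~b.
  branch 2 (add F b, F (a | ((~b -> c) | ~b))):
    F (a | ((~b -> c) | ~b)): α-rule — add F a, F ((~b -> c) | ~b).
    F ((~b -> c) | ~b): α-rule — add F (~b -> c), F ~b.
    × closes — contains both b and ~b.
2 branches closed, 3 open.
Each open branch fixes some atoms; the unmentioned ones are free. Counting distinct full assignments: branch {a=T, b=T} (c) contributes 2 new; branch {b=T} (a, c) contributes 2 new; branch {b=T, c=T} (a) contributes 0 new. Total: 4.

4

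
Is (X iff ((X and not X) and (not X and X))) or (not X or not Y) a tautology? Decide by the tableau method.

Assume the negation and expand:
Initial set: {not ((X iff ((X and not X) and (not X and X))) or (not X or not Y))}.
not ((X iff ((X and not X) and (not X and X))) or (not X or not Y)): α-rule — add not (X iff ((X and not X) and (not X and X))), not (not X or not Y).
not (not X or not Y): α-rule — add not not X, not not Y.
not (X iff ((X and not X) and (not X and X))): β-rule — branch into X, not ((X and not X) and (not X and X))  //  not X, ((X and not X) and (not X and X)).
  branch 1 (add X, not ((X and not X) and (not X and X))):
    not ((X and not X) and (not X and X)): β-rule — branch into not (X and not X)  //  not (not X and X).
      branch 1.1 (add not (X and not X)):
        not (X and not X): β-rule — branch into not X  //  not not X.
          branch 1.1.1 (add not X):
            × closes — contains both X and not X.
          branch 1.1.2 (add not not X):
            ○ open, literals {X=T, Y=T}.
      branch 1.2 (add not (not X and X)):
        not (not X and X): β-rule — branch into not not X  //  not X.
          branch 1.2.1 (add not not X):
            ○ open, literals {X=T, Y=T}.
          branch 1.2.2 (add not X):
            × closes — contains both X and not X.
  branch 2 (add not X, ((X and not X) and (not X and X))):
    × closes — contains both X and not X.
3 branches closed, 2 open.
An open branch gives a countermodel: X=T, Y=T (unmentioned atoms arbitrary); under it the original formula is false.

Not valid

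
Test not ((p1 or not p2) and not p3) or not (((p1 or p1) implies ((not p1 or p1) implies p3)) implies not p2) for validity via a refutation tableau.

Not valid

Assume the negation and expand:
Initial set: {F (not ((p1 or not p2) and not p3) or not (((p1 or p1) implies ((not p1 or p1) implies p3)) implies not p2))}.
F (not ((p1 or not p2) and not p3) or not (((p1 or p1) implies ((not p1 or p1) implies p3)) implies not p2)): α-rule — add F not ((p1 or not p2) and not p3), F not (((p1 or p1) implies ((not p1 or p1) implies p3)) implies not p2).
F not ((p1 or not p2) and not p3): α-rule — add T (p1 or not p2), T not p3.
F not (((p1 or p1) implies ((not p1 or p1) implies p3)) implies not p2): β-rule — branch into F ((p1 or p1) implies ((not p1 or p1) implies p3))  //  T not p2.
  branch 1 (add F ((p1 or p1) implies ((not p1 or p1) implies p3))):
    F ((p1 or p1) implies ((not p1 or p1) implies p3)): α-rule — add T (p1 or p1), F ((not p1 or p1) implies p3).
    F ((not p1 or p1) implies p3): α-rule — add T (not p1 or p1), F p3.
    T (p1 or not p2): β-rule — branch into T p1  //  T not p2.
      branch 1.1 (add T p1):
        T (p1 or p1): β-rule — branch into T p1  //  T p1.
          branch 1.1.1 (add T p1):
            T (not p1 or p1): β-rule — branch into T not p1  //  T p1.
              branch 1.1.1.1 (add T not p1):
                × closes — contains both p1 and not p1.
              branch 1.1.1.2 (add T p1):
                ○ open, literals {p1=true, p3=false}.
          branch 1.1.2 (add T p1):
            T (not p1 or p1): β-rule — branch into T not p1  //  T p1.
              branch 1.1.2.1 (add T not p1):
                × closes — contains both p1 and not p1.
              branch 1.1.2.2 (add T p1):
                ○ open, literals {p1=true, p3=false}.
      branch 1.2 (add T not p2):
        T (p1 or p1): β-rule — branch into T p1  //  T p1.
          branch 1.2.1 (add T p1):
            T (not p1 or p1): β-rule — branch into T not p1  //  T p1.
              branch 1.2.1.1 (add T not p1):
                × closes — contains both p1 and not p1.
              branch 1.2.1.2 (add T p1):
                ○ open, literals {p1=true, p2=false, p3=false}.
          branch 1.2.2 (add T p1):
            T (not p1 or p1): β-rule — branch into T not p1  //  T p1.
              branch 1.2.2.1 (add T not p1):
                × closes — contains both p1 and not p1.
              branch 1.2.2.2 (add T p1):
                ○ open, literals {p1=true, p2=false, p3=false}.
  branch 2 (add T not p2):
    T (p1 or not p2): β-rule — branch into T p1  //  T not p2.
      branch 2.1 (add T p1):
        ○ open, literals {p1=true, p2=false, p3=false}.
      branch 2.2 (add T not p2):
        ○ open, literals {p2=false, p3=false}.
4 branches closed, 6 open.
An open branch gives a countermodel: p1=true, p3=false (unmentioned atoms arbitrary); under it the original formula is false.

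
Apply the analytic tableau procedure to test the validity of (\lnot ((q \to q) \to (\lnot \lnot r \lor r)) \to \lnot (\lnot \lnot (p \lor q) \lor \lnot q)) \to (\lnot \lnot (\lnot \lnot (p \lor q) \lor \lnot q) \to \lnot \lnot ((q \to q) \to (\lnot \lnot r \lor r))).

Valid

Assume the negation and expand:
Initial set: {\lnot ((\lnot ((q \to q) \to (\lnot \lnot r \lor r)) \to \lnot (\lnot \lnot (p \lor q) \lor \lnot q)) \to (\lnot \lnot (\lnot \lnot (p \lor q) \lor \lnot q) \to \lnot \lnot ((q \to q) \to (\lnot \lnot r \lor r))))}.
\lnot ((\lnot ((q \to q) \to (\lnot \lnot r \lor r)) \to \lnot (\lnot \lnot (p \lor q) \lor \lnot q)) \to (\lnot \lnot (\lnot \lnot (p \lor q) \lor \lnot q) \to \lnot \lnot ((q \to q) \to (\lnot \lnot r \lor r)))): α-rule — add (\lnot ((q \to q) \to (\lnot \lnot r \lor r)) \to \lnot (\lnot \lnot (p \lor q) \lor \lnot q)), \lnot (\lnot \lnot (\lnot \lnot (p \lor q) \lor \lnot q) \to \lnot \lnot ((q \to q) \to (\lnot \lnot r \lor r))).
\lnot (\lnot \lnot (\lnot \lnot (p \lor q) \lor \lnot q) \to \lnot \lnot ((q \to q) \to (\lnot \lnot r \lor r))): α-rule — add \lnot \lnot (\lnot \lnot (p \lor q) \lor \lnot q), \lnot \lnot \lnot ((q \to q) \to (\lnot \lnot r \lor r)).
\lnot \lnot (\lnot \lnot (p \lor q) \lor \lnot q): drop double negation, giving (\lnot \lnot (p \lor q) \lor \lnot q).
\lnot \lnot \lnot ((q \to q) \to (\lnot \lnot r \lor r)): drop double negation, giving \lnot ((q \to q) \to (\lnot \lnot r \lor r)).
\lnot ((q \to q) \to (\lnot \lnot r \lor r)): α-rule — add (q \to q), \lnot (\lnot \lnot r \lor r).
\lnot (\lnot \lnot r \lor r): α-rule — add \lnot \lnot \lnot r, \lnot r.
\lnot \lnot \lnot r: drop double negation, giving \lnot r.
(\lnot ((q \to q) \to (\lnot \lnot r \lor r)) \to \lnot (\lnot \lnot (p \lor q) \lor \lnot q)): β-rule — branch into \lnot \lnot ((q \to q) \to (\lnot \lnot r \lor r))  //  \lnot (\lnot \lnot (p \lor q) \lor \lnot q).
  branch 1 (add \lnot \lnot ((q \to q) \to (\lnot \lnot r \lor r))):
    (\lnot \lnot (p \lor q) \lor \lnot q): β-rule — branch into \lnot \lnot (p \lor q)  //  \lnot q.
      branch 1.1 (add \lnot \lnot (p \lor q)):
        \lnot \lnot (p \lor q): drop double negation, giving (p \lor q).
        (q \to q): β-rule — branch into \lnot q  //  q.
          branch 1.1.1 (add \lnot q):
            \lnot \lnot ((q \to q) \to (\lnot \lnot r \lor r)): β-rule — branch into \lnot (q \to q)  //  (\lnot \lnot r \lor r).
              branch 1.1.1.1 (add \lnot (q \to q)):
                \lnot (q \to q): α-rule — add q, \lnot q.
                × closes — contains both q and \lnot q.
              branch 1.1.1.2 (add (\lnot \lnot r \lor r)):
                (p \lor q): β-rule — branch into p  //  q.
                  branch 1.1.1.2.1 (add p):
                    (\lnot \lnot r \lor r): β-rule — branch into \lnot \lnot r  //  r.
                      branch 1.1.1.2.1.1 (add \lnot \lnot r):
                        \lnot \lnot r: drop double negation, giving r.
                        × closes — contains both r and \lnot r.
                      branch 1.1.1.2.1.2 (add r):
                        × closes — contains both r and \lnot r.
                  branch 1.1.1.2.2 (add q):
                    × closes — contains both q and \lnot q.
          branch 1.1.2 (add q):
            \lnot \lnot ((q \to q) \to (\lnot \lnot r \lor r)): β-rule — branch into \lnot (q \to q)  //  (\lnot \lnot r \lor r).
              branch 1.1.2.1 (add \lnot (q \to q)):
                \lnot (q \to q): α-rule — add q, \lnot q.
                × closes — contains both q and \lnot q.
              branch 1.1.2.2 (add (\lnot \lnot r \lor r)):
                (p \lor q): β-rule — branch into p  //  q.
                  branch 1.1.2.2.1 (add p):
                    (\lnot \lnot r \lor r): β-rule — branch into \lnot \lnot r  //  r.
                      branch 1.1.2.2.1.1 (add \lnot \lnot r):
                        \lnot \lnot r: drop double negation, giving r.
                        × closes — contains both r and \lnot r.
                      branch 1.1.2.2.1.2 (add r):
                        × closes — contains both r and \lnot r.
                  branch 1.1.2.2.2 (add q):
                    (\lnot \lnot r \lor r): β-rule — branch into \lnot \lnot r  //  r.
                      branch 1.1.2.2.2.1 (add \lnot \lnot r):
                        \lnot \lnot r: drop double negation, giving r.
                        × closes — contains both r and \lnot r.
                      branch 1.1.2.2.2.2 (add r):
                        × closes — contains both r and \lnot r.
      branch 1.2 (add \lnot q):
        (q \to q): β-rule — branch into \lnot q  //  q.
          branch 1.2.1 (add \lnot q):
            \lnot \lnot ((q \to q) \to (\lnot \lnot r \lor r)): β-rule — branch into \lnot (q \to q)  //  (\lnot \lnot r \lor r).
              branch 1.2.1.1 (add \lnot (q \to q)):
                \lnot (q \to q): α-rule — add q, \lnot q.
                × closes — contains both q and \lnot q.
              branch 1.2.1.2 (add (\lnot \lnot r \lor r)):
                (\lnot \lnot r \lor r): β-rule — branch into \lnot \lnot r  //  r.
                  branch 1.2.1.2.1 (add \lnot \lnot r):
                    \lnot \lnot r: drop double negation, giving r.
                    × closes — contains both r and \lnot r.
                  branch 1.2.1.2.2 (add r):
                    × closes — contains both r and \lnot r.
          branch 1.2.2 (add q):
            × closes — contains both q and \lnot q.
  branch 2 (add \lnot (\lnot \lnot (p \lor q) \lor \lnot q)):
    \lnot (\lnot \lnot (p \lor q) \lor \lnot q): α-rule — add \lnot \lnot \lnot (p \lor q), \lnot \lnot q.
    \lnot \lnot \lnot (p \lor q): drop double negation, giving \lnot (p \lor q).
    \lnot (p \lor q): α-rule — add \lnot p, \lnot q.
    × closes — contains both q and \lnot q.
All 14 branches close.
Every branch closed, so the negation is unsatisfiable and the formula is valid.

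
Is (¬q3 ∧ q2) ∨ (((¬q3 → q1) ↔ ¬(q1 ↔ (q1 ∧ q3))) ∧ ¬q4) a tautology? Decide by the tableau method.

Assume the negation and expand:
Initial set: {¬((¬q3 ∧ q2) ∨ (((¬q3 → q1) ↔ ¬(q1 ↔ (q1 ∧ q3))) ∧ ¬q4))}.
¬((¬q3 ∧ q2) ∨ (((¬q3 → q1) ↔ ¬(q1 ↔ (q1 ∧ q3))) ∧ ¬q4)): α-rule — add ¬(¬q3 ∧ q2), ¬(((¬q3 → q1) ↔ ¬(q1 ↔ (q1 ∧ q3))) ∧ ¬q4).
¬(¬q3 ∧ q2): β-rule — branch into ¬¬q3  //  ¬q2.
  branch 1 (add ¬¬q3):
    ¬(((¬q3 → q1) ↔ ¬(q1 ↔ (q1 ∧ q3))) ∧ ¬q4): β-rule — branch into ¬((¬q3 → q1) ↔ ¬(q1 ↔ (q1 ∧ q3)))  //  ¬¬q4.
      branch 1.1 (add ¬((¬q3 → q1) ↔ ¬(q1 ↔ (q1 ∧ q3)))):
        ¬((¬q3 → q1) ↔ ¬(q1 ↔ (q1 ∧ q3))): β-rule — branch into (¬q3 → q1), ¬¬(q1 ↔ (q1 ∧ q3))  //  ¬(¬q3 → q1), ¬(q1 ↔ (q1 ∧ q3)).
          branch 1.1.1 (add (¬q3 → q1), ¬¬(q1 ↔ (q1 ∧ q3))):
            (¬q3 → q1): β-rule — branch into ¬¬q3  //  q1.
              branch 1.1.1.1 (add ¬¬q3):
                ¬¬(q1 ↔ (q1 ∧ q3)): β-rule — branch into q1, (q1 ∧ q3)  //  ¬q1, ¬(q1 ∧ q3).
                  branch 1.1.1.1.1 (add q1, (q1 ∧ q3)):
                    (q1 ∧ q3): α-rule — add q1, q3.
                    ○ open, literals {q1=T, q3=T}.
                  branch 1.1.1.1.2 (add ¬q1, ¬(q1 ∧ q3)):
                    ¬(q1 ∧ q3): β-rule — branch into ¬q1  //  ¬q3.
                      branch 1.1.1.1.2.1 (add ¬q1):
                        ○ open, literals {q1=F, q3=T}.
                      branch 1.1.1.1.2.2 (add ¬q3):
                        × closes — contains both q3 and ¬q3.
              branch 1.1.1.2 (add q1):
                ¬¬(q1 ↔ (q1 ∧ q3)): β-rule — branch into q1, (q1 ∧ q3)  //  ¬q1, ¬(q1 ∧ q3).
                  branch 1.1.1.2.1 (add q1, (q1 ∧ q3)):
                    (q1 ∧ q3): α-rule — add q1, q3.
                    ○ open, literals {q1=T, q3=T}.
                  branch 1.1.1.2.2 (add ¬q1, ¬(q1 ∧ q3)):
                    × closes — contains both q1 and ¬q1.
          branch 1.1.2 (add ¬(¬q3 → q1), ¬(q1 ↔ (q1 ∧ q3))):
            ¬(¬q3 → q1): α-rule — add ¬q3, ¬q1.
            × closes — contains both q3 and ¬q3.
      branch 1.2 (add ¬¬q4):
        ○ open, literals {q3=T, q4=T}.
  branch 2 (add ¬q2):
    ¬(((¬q3 → q1) ↔ ¬(q1 ↔ (q1 ∧ q3))) ∧ ¬q4): β-rule — branch into ¬((¬q3 → q1) ↔ ¬(q1 ↔ (q1 ∧ q3)))  //  ¬¬q4.
      branch 2.1 (add ¬((¬q3 → q1) ↔ ¬(q1 ↔ (q1 ∧ q3)))):
        ¬((¬q3 → q1) ↔ ¬(q1 ↔ (q1 ∧ q3))): β-rule — branch into (¬q3 → q1), ¬¬(q1 ↔ (q1 ∧ q3))  //  ¬(¬q3 → q1), ¬(q1 ↔ (q1 ∧ q3)).
          branch 2.1.1 (add (¬q3 → q1), ¬¬(q1 ↔ (q1 ∧ q3))):
            (¬q3 → q1): β-rule — branch into ¬¬q3  //  q1.
              branch 2.1.1.1 (add ¬¬q3):
                ¬¬(q1 ↔ (q1 ∧ q3)): β-rule — branch into q1, (q1 ∧ q3)  //  ¬q1, ¬(q1 ∧ q3).
                  branch 2.1.1.1.1 (add q1, (q1 ∧ q3)):
                    (q1 ∧ q3): α-rule — add q1, q3.
                    ○ open, literals {q1=T, q2=F, q3=T}.
                  branch 2.1.1.1.2 (add ¬q1, ¬(q1 ∧ q3)):
                    ¬(q1 ∧ q3): β-rule — branch into ¬q1  //  ¬q3.
                      branch 2.1.1.1.2.1 (add ¬q1):
                        ○ open, literals {q1=F, q2=F, q3=T}.
                      branch 2.1.1.1.2.2 (add ¬q3):
                        × closes — contains both q3 and ¬q3.
              branch 2.1.1.2 (add q1):
                ¬¬(q1 ↔ (q1 ∧ q3)): β-rule — branch into q1, (q1 ∧ q3)  //  ¬q1, ¬(q1 ∧ q3).
                  branch 2.1.1.2.1 (add q1, (q1 ∧ q3)):
                    (q1 ∧ q3): α-rule — add q1, q3.
                    ○ open, literals {q1=T, q2=F, q3=T}.
                  branch 2.1.1.2.2 (add ¬q1, ¬(q1 ∧ q3)):
                    × closes — contains both q1 and ¬q1.
          branch 2.1.2 (add ¬(¬q3 → q1), ¬(q1 ↔ (q1 ∧ q3))):
            ¬(¬q3 → q1): α-rule — add ¬q3, ¬q1.
            ¬(q1 ↔ (q1 ∧ q3)): β-rule — branch into q1, ¬(q1 ∧ q3)  //  ¬q1, (q1 ∧ q3).
              branch 2.1.2.1 (add q1, ¬(q1 ∧ q3)):
                × closes — contains both q1 and ¬q1.
              branch 2.1.2.2 (add ¬q1, (q1 ∧ q3)):
                (q1 ∧ q3): α-rule — add q1, q3.
                × closes — contains both q1 and ¬q1.
      branch 2.2 (add ¬¬q4):
        ○ open, literals {q2=F, q4=T}.
7 branches closed, 8 open.
An open branch gives a countermodel: q1=T, q3=T (unmentioned atoms arbitrary); under it the original formula is false.

Not valid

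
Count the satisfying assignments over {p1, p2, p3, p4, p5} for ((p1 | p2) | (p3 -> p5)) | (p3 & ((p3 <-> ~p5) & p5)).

30

Initial set: {(((p1 | p2) | (p3 -> p5)) | (p3 & ((p3 <-> ~p5) & p5)))}.
(((p1 | p2) | (p3 -> p5)) | (p3 & ((p3 <-> ~p5) & p5))): β-rule — branch into ((p1 | p2) | (p3 -> p5))  //  (p3 & ((p3 <-> ~p5) & p5)).
  branch 1 (add ((p1 | p2) | (p3 -> p5))):
    ((p1 | p2) | (p3 -> p5)): β-rule — branch into (p1 | p2)  //  (p3 -> p5).
      branch 1.1 (add (p1 | p2)):
        (p1 | p2): β-rule — branch into p1  //  p2.
          branch 1.1.1 (add p1):
            ○ open, literals {p1=T}.
          branch 1.1.2 (add p2):
            ○ open, literals {p2=T}.
      branch 1.2 (add (p3 -> p5)):
        (p3 -> p5): β-rule — branch into ~p3  //  p5.
          branch 1.2.1 (add ~p3):
            ○ open, literals {p3=F}.
          branch 1.2.2 (add p5):
            ○ open, literals {p5=T}.
  branch 2 (add (p3 & ((p3 <-> ~p5) & p5))):
    (p3 & ((p3 <-> ~p5) & p5)): α-rule — add p3, ((p3 <-> ~p5) & p5).
    ((p3 <-> ~p5) & p5): α-rule — add (p3 <-> ~p5), p5.
    (p3 <-> ~p5): β-rule — branch into p3, ~p5  //  ~p3, ~~p5.
      branch 2.1 (add p3, ~p5):
        × closes — contains both p5 and ~p5.
      branch 2.2 (add ~p3, ~~p5):
        × closes — contains both p3 and ~p3.
2 branches closed, 4 open.
Each open branch fixes some atoms; the unmentioned ones are free. Counting distinct full assignments: branch {p1=T} (p2, p3, p4, p5) contributes 16 new; branch {p2=T} (p1, p3, p4, p5) contributes 8 new; branch {p3=F} (p1, p2, p4, p5) contributes 4 new; branch {p5=T} (p1, p2, p3, p4) contributes 2 new. Total: 30.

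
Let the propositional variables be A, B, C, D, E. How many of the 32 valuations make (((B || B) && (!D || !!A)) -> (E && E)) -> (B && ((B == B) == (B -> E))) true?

Initial set: {T ((((B || B) && (!D || !!A)) -> (E && E)) -> (B && ((B == B) == (B -> E))))}.
T ((((B || B) && (!D || !!A)) -> (E && E)) -> (B && ((B == B) == (B -> E)))): β-rule — branch into F (((B || B) && (!D || !!A)) -> (E && E))  //  T (B && ((B == B) == (B -> E))).
  branch 1 (add F (((B || B) && (!D || !!A)) -> (E && E))):
    F (((B || B) && (!D || !!A)) -> (E && E)): α-rule — add T ((B || B) && (!D || !!A)), F (E && E).
    T ((B || B) && (!D || !!A)): α-rule — add T (B || B), T (!D || !!A).
    F (E && E): β-rule — branch into F E  //  F E.
      branch 1.1 (add F E):
        T (B || B): β-rule — branch into T B  //  T B.
          branch 1.1.1 (add T B):
            T (!D || !!A): β-rule — branch into T !D  //  T !!A.
              branch 1.1.1.1 (add T !D):
                ○ open, literals {B=1, D=0, E=0}.
              branch 1.1.1.2 (add T !!A):
                T !!A: drop double negation, giving T A.
                ○ open, literals {A=1, B=1, E=0}.
          branch 1.1.2 (add T B):
            T (!D || !!A): β-rule — branch into T !D  //  T !!A.
              branch 1.1.2.1 (add T !D):
                ○ open, literals {B=1, D=0, E=0}.
              branch 1.1.2.2 (add T !!A):
                T !!A: drop double negation, giving T A.
                ○ open, literals {A=1, B=1, E=0}.
      branch 1.2 (add F E):
        T (B || B): β-rule — branch into T B  //  T B.
          branch 1.2.1 (add T B):
            T (!D || !!A): β-rule — branch into T !D  //  T !!A.
              branch 1.2.1.1 (add T !D):
                ○ open, literals {B=1, D=0, E=0}.
              branch 1.2.1.2 (add T !!A):
                T !!A: drop double negation, giving T A.
                ○ open, literals {A=1, B=1, E=0}.
          branch 1.2.2 (add T B):
            T (!D || !!A): β-rule — branch into T !D  //  T !!A.
              branch 1.2.2.1 (add T !D):
                ○ open, literals {B=1, D=0, E=0}.
              branch 1.2.2.2 (add T !!A):
                T !!A: drop double negation, giving T A.
                ○ open, literals {A=1, B=1, E=0}.
  branch 2 (add T (B && ((B == B) == (B -> E)))):
    T (B && ((B == B) == (B -> E))): α-rule — add T B, T ((B == B) == (B -> E)).
    T ((B == B) == (B -> E)): β-rule — branch into T (B == B), T (B -> E)  //  F (B == B), F (B -> E).
      branch 2.1 (add T (B == B), T (B -> E)):
        T (B == B): β-rule — branch into T B, T B  //  F B, F B.
          branch 2.1.1 (add T B, T B):
            T (B -> E): β-rule — branch into F B  //  T E.
              branch 2.1.1.1 (add F B):
                × closes — contains both B and !B.
              branch 2.1.1.2 (add T E):
                ○ open, literals {B=1, E=1}.
          branch 2.1.2 (add F B, F B):
            × closes — contains both B and !B.
      branch 2.2 (add F (B == B), F (B -> E)):
        F (B -> E): α-rule — add T B, F E.
        F (B == B): β-rule — branch into T B, F B  //  F B, T B.
          branch 2.2.1 (add T B, F B):
            × closes — contains both B and !B.
          branch 2.2.2 (add F B, T B):
            × closes — contains both B and !B.
4 branches closed, 9 open.
Each open branch fixes some atoms; the unmentioned ones are free. Counting distinct full assignments: branch {B=1, D=0, E=0} (A, C) contributes 4 new; branch {A=1, B=1, E=0} (C, D) contributes 2 new; branch {B=1, D=0, E=0} (A, C) contributes 0 new; branch {A=1, B=1, E=0} (C, D) contributes 0 new; branch {B=1, D=0, E=0} (A, C) contributes 0 new; branch {A=1, B=1, E=0} (C, D) contributes 0 new; branch {B=1, D=0, E=0} (A, C) contributes 0 new; branch {A=1, B=1, E=0} (C, D) contributes 0 new; branch {B=1, E=1} (A, C, D) contributes 8 new. Total: 14.

14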